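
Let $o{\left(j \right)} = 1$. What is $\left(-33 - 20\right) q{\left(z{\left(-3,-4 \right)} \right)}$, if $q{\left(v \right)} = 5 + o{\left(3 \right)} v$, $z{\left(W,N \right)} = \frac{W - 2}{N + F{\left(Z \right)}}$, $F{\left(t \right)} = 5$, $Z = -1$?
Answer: $0$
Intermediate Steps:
$z{\left(W,N \right)} = \frac{-2 + W}{5 + N}$ ($z{\left(W,N \right)} = \frac{W - 2}{N + 5} = \frac{-2 + W}{5 + N}$)
$q{\left(v \right)} = 5 + v$ ($q{\left(v \right)} = 5 + 1 v = 5 + v$)
$\left(-33 - 20\right) q{\left(z{\left(-3,-4 \right)} \right)} = \left(-33 - 20\right) \left(5 + \frac{-2 - 3}{5 - 4}\right) = - 53 \left(5 + 1^{-1} \left(-5\right)\right) = - 53 \left(5 + 1 \left(-5\right)\right) = - 53 \left(5 - 5\right) = \left(-53\right) 0 = 0$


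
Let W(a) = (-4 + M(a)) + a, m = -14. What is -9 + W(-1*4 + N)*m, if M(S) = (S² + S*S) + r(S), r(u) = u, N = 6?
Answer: -121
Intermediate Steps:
M(S) = S + 2*S² (M(S) = (S² + S*S) + S = (S² + S²) + S = 2*S² + S = S + 2*S²)
W(a) = -4 + a + a*(1 + 2*a) (W(a) = (-4 + a*(1 + 2*a)) + a = -4 + a + a*(1 + 2*a))
-9 + W(-1*4 + N)*m = -9 + (-4 + 2*(-1*4 + 6) + 2*(-1*4 + 6)²)*(-14) = -9 + (-4 + 2*(-4 + 6) + 2*(-4 + 6)²)*(-14) = -9 + (-4 + 2*2 + 2*2²)*(-14) = -9 + (-4 + 4 + 2*4)*(-14) = -9 + (-4 + 4 + 8)*(-14) = -9 + 8*(-14) = -9 - 112 = -121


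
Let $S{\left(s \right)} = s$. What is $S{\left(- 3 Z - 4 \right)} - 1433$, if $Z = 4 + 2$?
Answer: $-1455$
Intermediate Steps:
$Z = 6$
$S{\left(- 3 Z - 4 \right)} - 1433 = \left(\left(-3\right) 6 - 4\right) - 1433 = \left(-18 - 4\right) - 1433 = -22 - 1433 = -1455$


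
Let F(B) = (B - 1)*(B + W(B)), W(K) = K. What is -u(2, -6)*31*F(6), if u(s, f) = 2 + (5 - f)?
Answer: -24180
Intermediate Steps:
u(s, f) = 7 - f
F(B) = 2*B*(-1 + B) (F(B) = (B - 1)*(B + B) = (-1 + B)*(2*B) = 2*B*(-1 + B))
-u(2, -6)*31*F(6) = -(7 - 1*(-6))*31*2*6*(-1 + 6) = -(7 + 6)*31*2*6*5 = -13*31*60 = -403*60 = -1*24180 = -24180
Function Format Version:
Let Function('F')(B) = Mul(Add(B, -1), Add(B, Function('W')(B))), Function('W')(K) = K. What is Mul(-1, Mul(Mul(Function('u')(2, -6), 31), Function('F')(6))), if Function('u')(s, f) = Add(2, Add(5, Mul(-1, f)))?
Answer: -24180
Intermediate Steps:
Function('u')(s, f) = Add(7, Mul(-1, f))
Function('F')(B) = Mul(2, B, Add(-1, B)) (Function('F')(B) = Mul(Add(B, -1), Add(B, B)) = Mul(Add(-1, B), Mul(2, B)) = Mul(2, B, Add(-1, B)))
Mul(-1, Mul(Mul(Function('u')(2, -6), 31), Function('F')(6))) = Mul(-1, Mul(Mul(Add(7, Mul(-1, -6)), 31), Mul(2, 6, Add(-1, 6)))) = Mul(-1, Mul(Mul(Add(7, 6), 31), Mul(2, 6, 5))) = Mul(-1, Mul(Mul(13, 31), 60)) = Mul(-1, Mul(403, 60)) = Mul(-1, 24180) = -24180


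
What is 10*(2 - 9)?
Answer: -70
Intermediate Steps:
10*(2 - 9) = 10*(-7) = -70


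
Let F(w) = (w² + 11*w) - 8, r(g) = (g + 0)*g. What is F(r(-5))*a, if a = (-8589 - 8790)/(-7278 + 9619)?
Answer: -15502068/2341 ≈ -6622.0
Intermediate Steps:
r(g) = g² (r(g) = g*g = g²)
a = -17379/2341 ≈ -7.4238
F(w) = -8 + w² + 11*w
F(r(-5))*a = (-8 + ((-5)²)² + 11*(-5)²)*(-17379/2341) = (-8 + 25² + 11*25)*(-17379/2341) = (-8 + 625 + 275)*(-17379/2341) = 892*(-17379/2341) = -15502068/2341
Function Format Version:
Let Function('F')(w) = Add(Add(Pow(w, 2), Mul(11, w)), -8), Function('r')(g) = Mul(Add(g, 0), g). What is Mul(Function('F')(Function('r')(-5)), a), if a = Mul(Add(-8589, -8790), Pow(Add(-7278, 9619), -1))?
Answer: Rational(-15502068, 2341) ≈ -6622.0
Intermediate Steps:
Function('r')(g) = Pow(g, 2) (Function('r')(g) = Mul(g, g) = Pow(g, 2))
a = Rational(-17379, 2341) (a = Mul(-17379, Pow(2341, -1)) = Mul(-17379, Rational(1, 2341)) = Rational(-17379, 2341) ≈ -7.4238)
Function('F')(w) = Add(-8, Pow(w, 2), Mul(11, w))
Mul(Function('F')(Function('r')(-5)), a) = Mul(Add(-8, Pow(Pow(-5, 2), 2), Mul(11, Pow(-5, 2))), Rational(-17379, 2341)) = Mul(Add(-8, Pow(25, 2), Mul(11, 25)), Rational(-17379, 2341)) = Mul(Add(-8, 625, 275), Rational(-17379, 2341)) = Mul(892, Rational(-17379, 2341)) = Rational(-15502068, 2341)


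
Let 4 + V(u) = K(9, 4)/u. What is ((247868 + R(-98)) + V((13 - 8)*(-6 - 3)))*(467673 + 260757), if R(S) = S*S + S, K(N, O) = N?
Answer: 187475883414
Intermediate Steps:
R(S) = S + S**2 (R(S) = S**2 + S = S + S**2)
V(u) = -4 + 9/u
((247868 + R(-98)) + V((13 - 8)*(-6 - 3)))*(467673 + 260757) = ((247868 - 98*(1 - 98)) + (-4 + 9/(((13 - 8)*(-6 - 3)))))*(467673 + 260757) = ((247868 - 98*(-97)) + (-4 + 9/((5*(-9)))))*728430 = ((247868 + 9506) + (-4 + 9/(-45)))*728430 = (257374 + (-4 + 9*(-1/45)))*728430 = (257374 + (-4 - 1/5))*728430 = (257374 - 21/5)*728430 = (1286849/5)*728430 = 187475883414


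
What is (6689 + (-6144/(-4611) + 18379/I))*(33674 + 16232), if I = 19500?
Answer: 5004262965817919/14985750 ≈ 3.3393e+8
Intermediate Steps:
(6689 + (-6144/(-4611) + 18379/I))*(33674 + 16232) = (6689 + (-6144/(-4611) + 18379/19500))*(33674 + 16232) = (6689 + (-6144*(-1/4611) + 18379*(1/19500)))*49906 = (6689 + (2048/1537 + 18379/19500))*49906 = (6689 + 68184523/29971500)*49906 = (200547548023/29971500)*49906 = 5004262965817919/14985750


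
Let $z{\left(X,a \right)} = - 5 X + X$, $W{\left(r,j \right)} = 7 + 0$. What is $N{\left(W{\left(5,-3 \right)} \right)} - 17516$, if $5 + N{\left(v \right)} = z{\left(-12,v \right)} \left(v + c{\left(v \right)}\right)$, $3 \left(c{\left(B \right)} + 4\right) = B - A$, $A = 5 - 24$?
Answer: $-16961$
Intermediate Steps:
$W{\left(r,j \right)} = 7$
$z{\left(X,a \right)} = - 4 X$
$A = -19$ ($A = 5 - 24 = -19$)
$c{\left(B \right)} = \frac{7}{3} + \frac{B}{3}$ ($c{\left(B \right)} = -4 + \frac{B - -19}{3} = -4 + \frac{B + 19}{3} = -4 + \frac{19 + B}{3} = -4 + \left(\frac{19}{3} + \frac{B}{3}\right) = \frac{7}{3} + \frac{B}{3}$)
$N{\left(v \right)} = 107 + 64 v$ ($N{\left(v \right)} = -5 + \left(-4\right) \left(-12\right) \left(v + \left(\frac{7}{3} + \frac{v}{3}\right)\right) = -5 + 48 \left(\frac{7}{3} + \frac{4 v}{3}\right) = -5 + \left(112 + 64 v\right) = 107 + 64 v$)
$N{\left(W{\left(5,-3 \right)} \right)} - 17516 = \left(107 + 64 \cdot 7\right) - 17516 = \left(107 + 448\right) - 17516 = 555 - 17516 = -16961$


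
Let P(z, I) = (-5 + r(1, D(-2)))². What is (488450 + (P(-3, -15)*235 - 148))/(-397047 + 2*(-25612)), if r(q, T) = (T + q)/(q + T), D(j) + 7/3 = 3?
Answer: -492062/448271 ≈ -1.0977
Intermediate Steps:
D(j) = ⅔ (D(j) = -7/3 + 3 = ⅔)
r(q, T) = 1 (r(q, T) = (T + q)/(T + q) = 1)
P(z, I) = 16 (P(z, I) = (-5 + 1)² = (-4)² = 16)
(488450 + (P(-3, -15)*235 - 148))/(-397047 + 2*(-25612)) = (488450 + (16*235 - 148))/(-397047 + 2*(-25612)) = (488450 + (3760 - 148))/(-397047 - 51224) = (488450 + 3612)/(-448271) = 492062*(-1/448271) = -492062/448271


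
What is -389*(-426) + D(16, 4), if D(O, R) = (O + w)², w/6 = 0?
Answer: 165970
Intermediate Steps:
w = 0 (w = 6*0 = 0)
D(O, R) = O² (D(O, R) = (O + 0)² = O²)
-389*(-426) + D(16, 4) = -389*(-426) + 16² = 165714 + 256 = 165970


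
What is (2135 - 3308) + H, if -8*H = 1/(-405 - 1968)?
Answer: -22268231/18984 ≈ -1173.0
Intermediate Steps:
H = 1/18984 (H = -1/(8*(-405 - 1968)) = -⅛/(-2373) = -⅛*(-1/2373) = 1/18984 ≈ 5.2676e-5)
(2135 - 3308) + H = (2135 - 3308) + 1/18984 = -1173 + 1/18984 = -22268231/18984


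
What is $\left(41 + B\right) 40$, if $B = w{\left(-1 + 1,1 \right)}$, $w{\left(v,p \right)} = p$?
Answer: $1680$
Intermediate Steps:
$B = 1$
$\left(41 + B\right) 40 = \left(41 + 1\right) 40 = 42 \cdot 40 = 1680$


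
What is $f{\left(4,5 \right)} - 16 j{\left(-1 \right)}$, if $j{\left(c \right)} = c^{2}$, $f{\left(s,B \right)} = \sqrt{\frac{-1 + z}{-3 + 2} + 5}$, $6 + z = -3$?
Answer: $-16 + \sqrt{15} \approx -12.127$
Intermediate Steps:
$z = -9$ ($z = -6 - 3 = -9$)
$f{\left(s,B \right)} = \sqrt{15}$ ($f{\left(s,B \right)} = \sqrt{\frac{-1 - 9}{-3 + 2} + 5} = \sqrt{- \frac{10}{-1} + 5} = \sqrt{\left(-10\right) \left(-1\right) + 5} = \sqrt{10 + 5} = \sqrt{15}$)
$f{\left(4,5 \right)} - 16 j{\left(-1 \right)} = \sqrt{15} - 16 \left(-1\right)^{2} = \sqrt{15} - 16 = -16 + \sqrt{15}$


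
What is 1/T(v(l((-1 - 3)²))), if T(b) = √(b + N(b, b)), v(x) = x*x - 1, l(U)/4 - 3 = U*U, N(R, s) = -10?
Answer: √1073285/1073285 ≈ 0.00096526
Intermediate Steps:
l(U) = 12 + 4*U² (l(U) = 12 + 4*(U*U) = 12 + 4*U²)
v(x) = -1 + x² (v(x) = x² - 1 = -1 + x²)
T(b) = √(-10 + b) (T(b) = √(b - 10) = √(-10 + b))
1/T(v(l((-1 - 3)²))) = 1/(√(-10 + (-1 + (12 + 4*((-1 - 3)²)²)²))) = 1/(√(-10 + (-1 + (12 + 4*((-4)²)²)²))) = 1/(√(-10 + (-1 + (12 + 4*16²)²))) = 1/(√(-10 + (-1 + (12 + 4*256)²))) = 1/(√(-10 + (-1 + (12 + 1024)²))) = 1/(√(-10 + (-1 + 1036²))) = 1/(√(-10 + (-1 + 1073296))) = 1/(√(-10 + 1073295)) = 1/(√1073285) = √1073285/1073285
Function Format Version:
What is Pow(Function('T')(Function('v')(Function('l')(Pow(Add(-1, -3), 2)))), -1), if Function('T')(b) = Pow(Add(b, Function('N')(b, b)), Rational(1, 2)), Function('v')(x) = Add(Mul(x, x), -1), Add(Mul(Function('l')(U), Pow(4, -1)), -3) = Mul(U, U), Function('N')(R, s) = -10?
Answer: Mul(Rational(1, 1073285), Pow(1073285, Rational(1, 2))) ≈ 0.00096526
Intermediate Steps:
Function('l')(U) = Add(12, Mul(4, Pow(U, 2))) (Function('l')(U) = Add(12, Mul(4, Mul(U, U))) = Add(12, Mul(4, Pow(U, 2))))
Function('v')(x) = Add(-1, Pow(x, 2)) (Function('v')(x) = Add(Pow(x, 2), -1) = Add(-1, Pow(x, 2)))
Function('T')(b) = Pow(Add(-10, b), Rational(1, 2)) (Function('T')(b) = Pow(Add(b, -10), Rational(1, 2)) = Pow(Add(-10, b), Rational(1, 2)))
Pow(Function('T')(Function('v')(Function('l')(Pow(Add(-1, -3), 2)))), -1) = Pow(Pow(Add(-10, Add(-1, Pow(Add(12, Mul(4, Pow(Pow(Add(-1, -3), 2), 2))), 2))), Rational(1, 2)), -1) = Pow(Pow(Add(-10, Add(-1, Pow(Add(12, Mul(4, Pow(Pow(-4, 2), 2))), 2))), Rational(1, 2)), -1) = Pow(Pow(Add(-10, Add(-1, Pow(Add(12, Mul(4, Pow(16, 2))), 2))), Rational(1, 2)), -1) = Pow(Pow(Add(-10, Add(-1, Pow(Add(12, Mul(4, 256)), 2))), Rational(1, 2)), -1) = Pow(Pow(Add(-10, Add(-1, Pow(Add(12, 1024), 2))), Rational(1, 2)), -1) = Pow(Pow(Add(-10, Add(-1, Pow(1036, 2))), Rational(1, 2)), -1) = Pow(Pow(Add(-10, Add(-1, 1073296)), Rational(1, 2)), -1) = Pow(Pow(Add(-10, 1073295), Rational(1, 2)), -1) = Pow(Pow(1073285, Rational(1, 2)), -1) = Mul(Rational(1, 1073285), Pow(1073285, Rational(1, 2)))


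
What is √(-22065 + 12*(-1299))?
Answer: I*√37653 ≈ 194.04*I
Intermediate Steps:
√(-22065 + 12*(-1299)) = √(-22065 - 15588) = √(-37653) = I*√37653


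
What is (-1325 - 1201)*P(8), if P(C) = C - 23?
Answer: 37890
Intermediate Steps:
P(C) = -23 + C
(-1325 - 1201)*P(8) = (-1325 - 1201)*(-23 + 8) = -2526*(-15) = 37890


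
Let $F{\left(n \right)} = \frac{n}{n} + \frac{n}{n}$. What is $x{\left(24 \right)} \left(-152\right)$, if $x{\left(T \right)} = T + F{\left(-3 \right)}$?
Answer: $-3952$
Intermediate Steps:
$F{\left(n \right)} = 2$ ($F{\left(n \right)} = 1 + 1 = 2$)
$x{\left(T \right)} = 2 + T$ ($x{\left(T \right)} = T + 2 = 2 + T$)
$x{\left(24 \right)} \left(-152\right) = \left(2 + 24\right) \left(-152\right) = 26 \left(-152\right) = -3952$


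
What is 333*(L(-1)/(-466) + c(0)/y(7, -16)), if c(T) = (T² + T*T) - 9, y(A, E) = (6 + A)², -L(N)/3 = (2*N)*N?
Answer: -529470/39377 ≈ -13.446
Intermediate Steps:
L(N) = -6*N² (L(N) = -3*2*N*N = -6*N²)
c(T) = -9 + 2*T² (c(T) = (T² + T²) - 9 = 2*T² - 9 = -9 + 2*T²)
333*(L(-1)/(-466) + c(0)/y(7, -16)) = 333*(-6*(-1)²/(-466) + (-9 + 2*0²)/((6 + 7)²)) = 333*(-6*1*(-1/466) + (-9 + 2*0)/(13²)) = 333*(-6*(-1/466) + (-9 + 0)/169) = 333*(3/233 - 9*1/169) = 333*(3/233 - 9/169) = 333*(-1590/39377) = -529470/39377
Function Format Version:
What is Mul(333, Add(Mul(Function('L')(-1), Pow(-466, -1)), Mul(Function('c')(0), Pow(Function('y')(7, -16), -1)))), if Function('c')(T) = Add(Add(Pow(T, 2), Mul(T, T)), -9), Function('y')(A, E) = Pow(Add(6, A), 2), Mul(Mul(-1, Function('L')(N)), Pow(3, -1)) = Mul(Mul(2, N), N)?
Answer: Rational(-529470, 39377) ≈ -13.446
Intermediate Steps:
Function('L')(N) = Mul(-6, Pow(N, 2)) (Function('L')(N) = Mul(-3, Mul(Mul(2, N), N)) = Mul(-3, Mul(2, Pow(N, 2))) = Mul(-6, Pow(N, 2)))
Function('c')(T) = Add(-9, Mul(2, Pow(T, 2))) (Function('c')(T) = Add(Add(Pow(T, 2), Pow(T, 2)), -9) = Add(Mul(2, Pow(T, 2)), -9) = Add(-9, Mul(2, Pow(T, 2))))
Mul(333, Add(Mul(Function('L')(-1), Pow(-466, -1)), Mul(Function('c')(0), Pow(Function('y')(7, -16), -1)))) = Mul(333, Add(Mul(Mul(-6, Pow(-1, 2)), Pow(-466, -1)), Mul(Add(-9, Mul(2, Pow(0, 2))), Pow(Pow(Add(6, 7), 2), -1)))) = Mul(333, Add(Mul(Mul(-6, 1), Rational(-1, 466)), Mul(Add(-9, Mul(2, 0)), Pow(Pow(13, 2), -1)))) = Mul(333, Add(Mul(-6, Rational(-1, 466)), Mul(Add(-9, 0), Pow(169, -1)))) = Mul(333, Add(Rational(3, 233), Mul(-9, Rational(1, 169)))) = Mul(333, Add(Rational(3, 233), Rational(-9, 169))) = Mul(333, Rational(-1590, 39377)) = Rational(-529470, 39377)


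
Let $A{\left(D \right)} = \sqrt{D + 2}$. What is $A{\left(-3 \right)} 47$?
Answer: $47 i \approx 47.0 i$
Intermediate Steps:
$A{\left(D \right)} = \sqrt{2 + D}$
$A{\left(-3 \right)} 47 = \sqrt{2 - 3} \cdot 47 = \sqrt{-1} \cdot 47 = i 47 = 47 i$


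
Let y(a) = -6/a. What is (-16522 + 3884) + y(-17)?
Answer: -214840/17 ≈ -12638.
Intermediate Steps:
(-16522 + 3884) + y(-17) = (-16522 + 3884) - 6/(-17) = -12638 - 6*(-1/17) = -12638 + 6/17 = -214840/17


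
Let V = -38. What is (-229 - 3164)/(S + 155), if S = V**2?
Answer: -87/41 ≈ -2.1220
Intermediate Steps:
S = 1444 (S = (-38)**2 = 1444)
(-229 - 3164)/(S + 155) = (-229 - 3164)/(1444 + 155) = -3393/1599 = -3393*1/1599 = -87/41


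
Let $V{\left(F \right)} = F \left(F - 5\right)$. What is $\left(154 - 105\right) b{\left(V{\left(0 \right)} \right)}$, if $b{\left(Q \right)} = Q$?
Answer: $0$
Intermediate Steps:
$V{\left(F \right)} = F \left(-5 + F\right)$
$\left(154 - 105\right) b{\left(V{\left(0 \right)} \right)} = \left(154 - 105\right) 0 \left(-5 + 0\right) = \left(154 - 105\right) 0 \left(-5\right) = 49 \cdot 0 = 0$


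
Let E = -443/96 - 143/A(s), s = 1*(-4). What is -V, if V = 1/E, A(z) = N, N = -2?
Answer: -96/6421 ≈ -0.014951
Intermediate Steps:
s = -4
A(z) = -2
E = 6421/96 (E = -443/96 - 143/(-2) = -443*1/96 - 143*(-½) = -443/96 + 143/2 = 6421/96 ≈ 66.885)
V = 96/6421 (V = 1/(6421/96) = 96/6421 ≈ 0.014951)
-V = -1*96/6421 = -96/6421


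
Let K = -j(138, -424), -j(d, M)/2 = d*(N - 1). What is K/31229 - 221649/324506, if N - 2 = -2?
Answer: -7011440277/10133997874 ≈ -0.69187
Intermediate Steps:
N = 0 (N = 2 - 2 = 0)
j(d, M) = 2*d (j(d, M) = -2*d*(0 - 1) = -2*d*(-1) = -(-2)*d = 2*d)
K = -276 (K = -2*138 = -1*276 = -276)
K/31229 - 221649/324506 = -276/31229 - 221649/324506 = -7011440277/10133997874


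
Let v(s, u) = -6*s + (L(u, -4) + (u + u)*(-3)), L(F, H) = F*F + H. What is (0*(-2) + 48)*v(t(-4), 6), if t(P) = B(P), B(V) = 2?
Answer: -768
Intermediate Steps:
L(F, H) = H + F**2 (L(F, H) = F**2 + H = H + F**2)
t(P) = 2
v(s, u) = -4 + u**2 - 6*s - 6*u (v(s, u) = -6*s + ((-4 + u**2) + (u + u)*(-3)) = -6*s + ((-4 + u**2) + (2*u)*(-3)) = -6*s + ((-4 + u**2) - 6*u) = -6*s + (-4 + u**2 - 6*u) = -4 + u**2 - 6*s - 6*u)
(0*(-2) + 48)*v(t(-4), 6) = (0*(-2) + 48)*(-4 + 6**2 - 6*2 - 6*6) = (0 + 48)*(-4 + 36 - 12 - 36) = 48*(-16) = -768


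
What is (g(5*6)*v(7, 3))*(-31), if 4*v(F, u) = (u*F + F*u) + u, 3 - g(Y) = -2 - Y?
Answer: -48825/4 ≈ -12206.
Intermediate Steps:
g(Y) = 5 + Y (g(Y) = 3 - (-2 - Y) = 3 + (2 + Y) = 5 + Y)
v(F, u) = u/4 + F*u/2 (v(F, u) = ((u*F + F*u) + u)/4 = ((F*u + F*u) + u)/4 = (2*F*u + u)/4 = (u + 2*F*u)/4 = u/4 + F*u/2)
(g(5*6)*v(7, 3))*(-31) = ((5 + 5*6)*((1/4)*3*(1 + 2*7)))*(-31) = ((5 + 30)*((1/4)*3*(1 + 14)))*(-31) = (35*((1/4)*3*15))*(-31) = (35*(45/4))*(-31) = (1575/4)*(-31) = -48825/4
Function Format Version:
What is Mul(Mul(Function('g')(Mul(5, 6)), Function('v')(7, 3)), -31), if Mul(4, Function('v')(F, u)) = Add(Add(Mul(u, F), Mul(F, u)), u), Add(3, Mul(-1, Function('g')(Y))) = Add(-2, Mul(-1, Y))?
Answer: Rational(-48825, 4) ≈ -12206.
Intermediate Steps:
Function('g')(Y) = Add(5, Y) (Function('g')(Y) = Add(3, Mul(-1, Add(-2, Mul(-1, Y)))) = Add(3, Add(2, Y)) = Add(5, Y))
Function('v')(F, u) = Add(Mul(Rational(1, 4), u), Mul(Rational(1, 2), F, u)) (Function('v')(F, u) = Mul(Rational(1, 4), Add(Add(Mul(u, F), Mul(F, u)), u)) = Mul(Rational(1, 4), Add(Add(Mul(F, u), Mul(F, u)), u)) = Mul(Rational(1, 4), Add(Mul(2, F, u), u)) = Mul(Rational(1, 4), Add(u, Mul(2, F, u))) = Add(Mul(Rational(1, 4), u), Mul(Rational(1, 2), F, u)))
Mul(Mul(Function('g')(Mul(5, 6)), Function('v')(7, 3)), -31) = Mul(Mul(Add(5, Mul(5, 6)), Mul(Rational(1, 4), 3, Add(1, Mul(2, 7)))), -31) = Mul(Mul(Add(5, 30), Mul(Rational(1, 4), 3, Add(1, 14))), -31) = Mul(Mul(35, Mul(Rational(1, 4), 3, 15)), -31) = Mul(Mul(35, Rational(45, 4)), -31) = Mul(Rational(1575, 4), -31) = Rational(-48825, 4)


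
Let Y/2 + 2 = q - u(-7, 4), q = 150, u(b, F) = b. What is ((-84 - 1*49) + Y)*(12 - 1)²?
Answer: 21417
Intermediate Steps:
Y = 310 (Y = -4 + 2*(150 - 1*(-7)) = -4 + 2*(150 + 7) = -4 + 2*157 = -4 + 314 = 310)
((-84 - 1*49) + Y)*(12 - 1)² = ((-84 - 1*49) + 310)*(12 - 1)² = ((-84 - 49) + 310)*11² = (-133 + 310)*121 = 177*121 = 21417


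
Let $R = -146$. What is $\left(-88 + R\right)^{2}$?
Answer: $54756$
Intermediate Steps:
$\left(-88 + R\right)^{2} = \left(-88 - 146\right)^{2} = \left(-234\right)^{2} = 54756$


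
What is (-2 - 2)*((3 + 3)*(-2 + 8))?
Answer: -144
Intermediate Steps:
(-2 - 2)*((3 + 3)*(-2 + 8)) = -24*6 = -4*36 = -144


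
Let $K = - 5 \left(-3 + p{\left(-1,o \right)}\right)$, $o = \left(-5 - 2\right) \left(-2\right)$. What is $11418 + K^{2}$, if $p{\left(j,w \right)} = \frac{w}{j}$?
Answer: $18643$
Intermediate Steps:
$o = 14$ ($o = \left(-7\right) \left(-2\right) = 14$)
$K = 85$ ($K = - 5 \left(-3 + \frac{14}{-1}\right) = - 5 \left(-3 + 14 \left(-1\right)\right) = - 5 \left(-3 - 14\right) = \left(-5\right) \left(-17\right) = 85$)
$11418 + K^{2} = 11418 + 85^{2} = 11418 + 7225 = 18643$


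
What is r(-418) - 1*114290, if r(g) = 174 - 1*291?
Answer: -114407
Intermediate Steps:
r(g) = -117 (r(g) = 174 - 291 = -117)
r(-418) - 1*114290 = -117 - 1*114290 = -117 - 114290 = -114407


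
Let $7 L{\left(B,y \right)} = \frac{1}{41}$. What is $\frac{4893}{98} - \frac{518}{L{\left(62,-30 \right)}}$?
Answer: $- \frac{2080625}{14} \approx -1.4862 \cdot 10^{5}$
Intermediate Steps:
$L{\left(B,y \right)} = \frac{1}{287}$ ($L{\left(B,y \right)} = \frac{1}{7 \cdot 41} = \frac{1}{7} \cdot \frac{1}{41} = \frac{1}{287}$)
$\frac{4893}{98} - \frac{518}{L{\left(62,-30 \right)}} = \frac{4893}{98} - 518 \frac{1}{\frac{1}{287}} = 4893 \cdot \frac{1}{98} - 148666 = \frac{699}{14} - 148666 = - \frac{2080625}{14}$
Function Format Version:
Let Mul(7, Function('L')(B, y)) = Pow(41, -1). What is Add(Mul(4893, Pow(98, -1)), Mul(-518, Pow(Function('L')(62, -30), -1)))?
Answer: Rational(-2080625, 14) ≈ -1.4862e+5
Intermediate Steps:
Function('L')(B, y) = Rational(1, 287) (Function('L')(B, y) = Mul(Rational(1, 7), Pow(41, -1)) = Mul(Rational(1, 7), Rational(1, 41)) = Rational(1, 287))
Add(Mul(4893, Pow(98, -1)), Mul(-518, Pow(Function('L')(62, -30), -1))) = Add(Mul(4893, Pow(98, -1)), Mul(-518, Pow(Rational(1, 287), -1))) = Add(Mul(4893, Rational(1, 98)), Mul(-518, 287)) = Add(Rational(699, 14), -148666) = Rational(-2080625, 14)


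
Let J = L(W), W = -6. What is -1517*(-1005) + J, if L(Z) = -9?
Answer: 1524576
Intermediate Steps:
J = -9
-1517*(-1005) + J = -1517*(-1005) - 9 = 1524585 - 9 = 1524576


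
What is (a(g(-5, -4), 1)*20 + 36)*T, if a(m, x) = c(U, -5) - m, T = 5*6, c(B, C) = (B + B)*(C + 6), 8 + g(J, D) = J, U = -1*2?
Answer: 6480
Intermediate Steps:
U = -2
g(J, D) = -8 + J
c(B, C) = 2*B*(6 + C) (c(B, C) = (2*B)*(6 + C) = 2*B*(6 + C))
T = 30
a(m, x) = -4 - m (a(m, x) = 2*(-2)*(6 - 5) - m = 2*(-2)*1 - m = -4 - m)
(a(g(-5, -4), 1)*20 + 36)*T = ((-4 - (-8 - 5))*20 + 36)*30 = ((-4 - 1*(-13))*20 + 36)*30 = ((-4 + 13)*20 + 36)*30 = (9*20 + 36)*30 = (180 + 36)*30 = 216*30 = 6480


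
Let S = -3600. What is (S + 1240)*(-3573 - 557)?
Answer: 9746800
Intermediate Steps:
(S + 1240)*(-3573 - 557) = (-3600 + 1240)*(-3573 - 557) = -2360*(-4130) = 9746800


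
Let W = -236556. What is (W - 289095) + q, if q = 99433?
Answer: -426218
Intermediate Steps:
(W - 289095) + q = (-236556 - 289095) + 99433 = -525651 + 99433 = -426218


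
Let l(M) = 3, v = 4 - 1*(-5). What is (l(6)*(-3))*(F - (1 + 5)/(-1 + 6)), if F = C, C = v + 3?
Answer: -486/5 ≈ -97.200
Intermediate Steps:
v = 9 (v = 4 + 5 = 9)
C = 12 (C = 9 + 3 = 12)
F = 12
(l(6)*(-3))*(F - (1 + 5)/(-1 + 6)) = (3*(-3))*(12 - (1 + 5)/(-1 + 6)) = -9*(12 - 6/5) = -9*54/5 = -486/5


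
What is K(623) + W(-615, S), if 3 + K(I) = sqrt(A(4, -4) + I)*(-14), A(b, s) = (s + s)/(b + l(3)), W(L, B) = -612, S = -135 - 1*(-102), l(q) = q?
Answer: -615 - 2*sqrt(30471) ≈ -964.12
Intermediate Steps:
S = -33 (S = -135 + 102 = -33)
A(b, s) = 2*s/(3 + b) (A(b, s) = (s + s)/(b + 3) = (2*s)/(3 + b) = 2*s/(3 + b))
K(I) = -3 - 14*sqrt(-8/7 + I) (K(I) = -3 + sqrt(2*(-4)/(3 + 4) + I)*(-14) = -3 + sqrt(2*(-4)/7 + I)*(-14) = -3 + sqrt(2*(-4)*(1/7) + I)*(-14) = -3 + sqrt(-8/7 + I)*(-14) = -3 - 14*sqrt(-8/7 + I))
K(623) + W(-615, S) = (-3 - 2*sqrt(-56 + 49*623)) - 612 = (-3 - 2*sqrt(-56 + 30527)) - 612 = (-3 - 2*sqrt(30471)) - 612 = -615 - 2*sqrt(30471)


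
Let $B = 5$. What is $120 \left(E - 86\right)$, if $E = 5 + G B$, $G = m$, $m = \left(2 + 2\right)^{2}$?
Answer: $-120$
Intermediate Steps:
$m = 16$ ($m = 4^{2} = 16$)
$G = 16$
$E = 85$ ($E = 5 + 16 \cdot 5 = 5 + 80 = 85$)
$120 \left(E - 86\right) = 120 \left(85 - 86\right) = 120 \left(-1\right) = -120$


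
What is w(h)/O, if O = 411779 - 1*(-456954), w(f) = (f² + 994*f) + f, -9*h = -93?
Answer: 93496/7818597 ≈ 0.011958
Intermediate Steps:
h = 31/3 (h = -⅑*(-93) = 31/3 ≈ 10.333)
w(f) = f² + 995*f
O = 868733 (O = 411779 + 456954 = 868733)
w(h)/O = (31*(995 + 31/3)/3)/868733 = ((31/3)*(3016/3))*(1/868733) = (93496/9)*(1/868733) = 93496/7818597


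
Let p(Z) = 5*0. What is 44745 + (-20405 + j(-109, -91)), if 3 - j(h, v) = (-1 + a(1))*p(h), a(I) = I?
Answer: 24343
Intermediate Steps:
p(Z) = 0
j(h, v) = 3 (j(h, v) = 3 - (-1 + 1)*0 = 3 - 0*0 = 3 - 1*0 = 3 + 0 = 3)
44745 + (-20405 + j(-109, -91)) = 44745 + (-20405 + 3) = 44745 - 20402 = 24343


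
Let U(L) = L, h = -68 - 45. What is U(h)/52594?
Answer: -113/52594 ≈ -0.0021485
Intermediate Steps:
h = -113
U(h)/52594 = -113/52594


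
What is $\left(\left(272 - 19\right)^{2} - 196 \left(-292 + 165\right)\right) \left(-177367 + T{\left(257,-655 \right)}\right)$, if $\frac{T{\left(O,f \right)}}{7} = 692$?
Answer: $-15337467223$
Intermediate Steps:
$T{\left(O,f \right)} = 4844$ ($T{\left(O,f \right)} = 7 \cdot 692 = 4844$)
$\left(\left(272 - 19\right)^{2} - 196 \left(-292 + 165\right)\right) \left(-177367 + T{\left(257,-655 \right)}\right) = \left(\left(272 - 19\right)^{2} - 196 \left(-292 + 165\right)\right) \left(-177367 + 4844\right) = \left(253^{2} - -24892\right) \left(-172523\right) = \left(64009 + 24892\right) \left(-172523\right) = 88901 \left(-172523\right) = -15337467223$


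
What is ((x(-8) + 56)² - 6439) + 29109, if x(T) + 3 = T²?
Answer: 36359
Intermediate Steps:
x(T) = -3 + T²
((x(-8) + 56)² - 6439) + 29109 = (((-3 + (-8)²) + 56)² - 6439) + 29109 = (((-3 + 64) + 56)² - 6439) + 29109 = ((61 + 56)² - 6439) + 29109 = (117² - 6439) + 29109 = (13689 - 6439) + 29109 = 7250 + 29109 = 36359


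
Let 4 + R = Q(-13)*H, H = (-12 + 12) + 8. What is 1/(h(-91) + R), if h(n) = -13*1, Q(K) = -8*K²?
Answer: -1/10833 ≈ -9.2310e-5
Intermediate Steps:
H = 8 (H = 0 + 8 = 8)
R = -10820 (R = -4 - 8*(-13)²*8 = -4 - 8*169*8 = -4 - 1352*8 = -4 - 10816 = -10820)
h(n) = -13
1/(h(-91) + R) = 1/(-13 - 10820) = 1/(-10833) = -1/10833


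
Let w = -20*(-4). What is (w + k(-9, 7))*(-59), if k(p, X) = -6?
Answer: -4366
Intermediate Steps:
w = 80
(w + k(-9, 7))*(-59) = (80 - 6)*(-59) = 74*(-59) = -4366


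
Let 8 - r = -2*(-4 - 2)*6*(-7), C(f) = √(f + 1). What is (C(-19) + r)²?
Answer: 262126 + 3072*I*√2 ≈ 2.6213e+5 + 4344.5*I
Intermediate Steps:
C(f) = √(1 + f)
r = 512 (r = 8 - (-2*(-4 - 2)*6)*(-7) = 8 - (-(-12)*6)*(-7) = 8 - (-2*(-36))*(-7) = 8 - 72*(-7) = 8 - 1*(-504) = 8 + 504 = 512)
(C(-19) + r)² = (√(1 - 19) + 512)² = (√(-18) + 512)² = (3*I*√2 + 512)² = (512 + 3*I*√2)²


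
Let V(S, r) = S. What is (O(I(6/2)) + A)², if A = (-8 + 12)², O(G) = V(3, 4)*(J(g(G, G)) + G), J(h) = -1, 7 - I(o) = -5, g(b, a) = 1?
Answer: 2401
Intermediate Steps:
I(o) = 12 (I(o) = 7 - 1*(-5) = 7 + 5 = 12)
O(G) = -3 + 3*G (O(G) = 3*(-1 + G) = -3 + 3*G)
A = 16 (A = 4² = 16)
(O(I(6/2)) + A)² = ((-3 + 3*12) + 16)² = ((-3 + 36) + 16)² = (33 + 16)² = 49² = 2401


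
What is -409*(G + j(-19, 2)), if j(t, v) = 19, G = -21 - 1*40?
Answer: 17178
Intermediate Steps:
G = -61 (G = -21 - 40 = -61)
-409*(G + j(-19, 2)) = -409*(-61 + 19) = -409*(-42) = 17178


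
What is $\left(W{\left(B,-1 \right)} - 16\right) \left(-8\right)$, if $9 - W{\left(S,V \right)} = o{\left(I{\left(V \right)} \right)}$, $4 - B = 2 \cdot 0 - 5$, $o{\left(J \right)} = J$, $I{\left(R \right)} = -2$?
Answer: $40$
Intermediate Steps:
$B = 9$ ($B = 4 - \left(2 \cdot 0 - 5\right) = 4 - \left(0 - 5\right) = 4 - -5 = 4 + 5 = 9$)
$W{\left(S,V \right)} = 11$ ($W{\left(S,V \right)} = 9 - -2 = 9 + 2 = 11$)
$\left(W{\left(B,-1 \right)} - 16\right) \left(-8\right) = \left(11 - 16\right) \left(-8\right) = \left(-5\right) \left(-8\right) = 40$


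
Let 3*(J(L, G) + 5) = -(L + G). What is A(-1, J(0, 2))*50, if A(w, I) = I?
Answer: -850/3 ≈ -283.33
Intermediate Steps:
J(L, G) = -5 - G/3 - L/3 (J(L, G) = -5 + (-(L + G))/3 = -5 + (-(G + L))/3 = -5 + (-G - L)/3 = -5 + (-G/3 - L/3) = -5 - G/3 - L/3)
A(-1, J(0, 2))*50 = (-5 - ⅓*2 - ⅓*0)*50 = (-5 - ⅔ + 0)*50 = -17/3*50 = -850/3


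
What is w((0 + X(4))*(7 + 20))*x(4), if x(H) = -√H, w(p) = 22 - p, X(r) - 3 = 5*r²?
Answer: 4438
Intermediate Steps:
X(r) = 3 + 5*r²
w((0 + X(4))*(7 + 20))*x(4) = (22 - (0 + (3 + 5*4²))*(7 + 20))*(-√4) = (22 - (0 + (3 + 5*16))*27)*(-1*2) = (22 - (0 + (3 + 80))*27)*(-2) = (22 - (0 + 83)*27)*(-2) = (22 - 83*27)*(-2) = (22 - 1*2241)*(-2) = (22 - 2241)*(-2) = -2219*(-2) = 4438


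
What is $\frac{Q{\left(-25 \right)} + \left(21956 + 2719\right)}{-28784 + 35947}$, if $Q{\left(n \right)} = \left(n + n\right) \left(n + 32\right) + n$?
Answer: $\frac{24300}{7163} \approx 3.3924$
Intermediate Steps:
$Q{\left(n \right)} = n + 2 n \left(32 + n\right)$ ($Q{\left(n \right)} = 2 n \left(32 + n\right) + n = n + 2 n \left(32 + n\right)$)
$\frac{Q{\left(-25 \right)} + \left(21956 + 2719\right)}{-28784 + 35947} = \frac{- 25 \left(65 + 2 \left(-25\right)\right) + \left(21956 + 2719\right)}{-28784 + 35947} = \frac{- 25 \left(65 - 50\right) + 24675}{7163} = \left(\left(-25\right) 15 + 24675\right) \frac{1}{7163} = \left(-375 + 24675\right) \frac{1}{7163} = 24300 \cdot \frac{1}{7163} = \frac{24300}{7163}$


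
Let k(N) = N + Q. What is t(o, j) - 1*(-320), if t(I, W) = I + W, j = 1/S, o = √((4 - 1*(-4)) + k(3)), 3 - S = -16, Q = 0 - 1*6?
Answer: 6081/19 + √5 ≈ 322.29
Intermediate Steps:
Q = -6 (Q = 0 - 6 = -6)
k(N) = -6 + N (k(N) = N - 6 = -6 + N)
S = 19 (S = 3 - 1*(-16) = 3 + 16 = 19)
o = √5 (o = √((4 - 1*(-4)) + (-6 + 3)) = √((4 + 4) - 3) = √(8 - 3) = √5 ≈ 2.2361)
j = 1/19 ≈ 0.052632
t(o, j) - 1*(-320) = (√5 + 1/19) - 1*(-320) = (1/19 + √5) + 320 = 6081/19 + √5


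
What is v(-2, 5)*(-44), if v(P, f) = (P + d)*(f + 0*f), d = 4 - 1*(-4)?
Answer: -1320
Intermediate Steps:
d = 8 (d = 4 + 4 = 8)
v(P, f) = f*(8 + P) (v(P, f) = (P + 8)*(f + 0*f) = (8 + P)*(f + 0) = (8 + P)*f = f*(8 + P))
v(-2, 5)*(-44) = (5*(8 - 2))*(-44) = (5*6)*(-44) = 30*(-44) = -1320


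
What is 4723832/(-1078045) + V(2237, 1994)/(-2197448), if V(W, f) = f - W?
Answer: -10380113215801/2368947829160 ≈ -4.3817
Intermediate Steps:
4723832/(-1078045) + V(2237, 1994)/(-2197448) = 4723832/(-1078045) + (1994 - 1*2237)/(-2197448) = 4723832*(-1/1078045) + (1994 - 2237)*(-1/2197448) = -4723832/1078045 - 243*(-1/2197448) = -4723832/1078045 + 243/2197448 = -10380113215801/2368947829160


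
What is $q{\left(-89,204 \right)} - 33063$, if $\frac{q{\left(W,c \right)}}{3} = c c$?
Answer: $91785$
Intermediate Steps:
$q{\left(W,c \right)} = 3 c^{2}$ ($q{\left(W,c \right)} = 3 c c = 3 c^{2}$)
$q{\left(-89,204 \right)} - 33063 = 3 \cdot 204^{2} - 33063 = 3 \cdot 41616 - 33063 = 124848 - 33063 = 91785$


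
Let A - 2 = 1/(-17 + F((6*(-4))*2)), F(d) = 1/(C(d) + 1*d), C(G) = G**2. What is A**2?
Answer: 5542206916/1470799201 ≈ 3.7682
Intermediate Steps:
F(d) = 1/(d + d**2) (F(d) = 1/(d**2 + 1*d) = 1/(d**2 + d) = 1/(d + d**2))
A = 74446/38351 (A = 2 + 1/(-17 + 1/((((6*(-4))*2))*(1 + (6*(-4))*2))) = 2 + 1/(-17 + 1/(((-24*2))*(1 - 24*2))) = 2 + 1/(-17 + 1/((-48)*(1 - 48))) = 2 + 1/(-17 - 1/48/(-47)) = 2 + 1/(-17 - 1/48*(-1/47)) = 2 + 1/(-17 + 1/2256) = 2 + 1/(-38351/2256) = 2 - 2256/38351 = 74446/38351 ≈ 1.9412)
A**2 = (74446/38351)**2 = 5542206916/1470799201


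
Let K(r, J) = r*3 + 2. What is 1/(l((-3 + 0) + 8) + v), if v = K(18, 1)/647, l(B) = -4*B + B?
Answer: -647/9649 ≈ -0.067054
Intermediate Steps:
K(r, J) = 2 + 3*r (K(r, J) = 3*r + 2 = 2 + 3*r)
l(B) = -3*B
v = 56/647 (v = (2 + 3*18)/647 = (2 + 54)*(1/647) = 56*(1/647) = 56/647 ≈ 0.086553)
1/(l((-3 + 0) + 8) + v) = 1/(-3*((-3 + 0) + 8) + 56/647) = 1/(-3*(-3 + 8) + 56/647) = 1/(-3*5 + 56/647) = 1/(-15 + 56/647) = 1/(-9649/647) = -647/9649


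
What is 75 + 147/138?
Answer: 3499/46 ≈ 76.065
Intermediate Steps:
75 + 147/138 = 75 + 147*(1/138) = 75 + 49/46 = 3499/46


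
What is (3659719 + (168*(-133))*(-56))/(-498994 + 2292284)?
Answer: 4910983/1793290 ≈ 2.7385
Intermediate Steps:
(3659719 + (168*(-133))*(-56))/(-498994 + 2292284) = (3659719 - 22344*(-56))/1793290 = (3659719 + 1251264)*(1/1793290) = 4910983*(1/1793290) = 4910983/1793290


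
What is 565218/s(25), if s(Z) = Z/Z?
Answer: 565218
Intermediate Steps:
s(Z) = 1
565218/s(25) = 565218/1 = 565218*1 = 565218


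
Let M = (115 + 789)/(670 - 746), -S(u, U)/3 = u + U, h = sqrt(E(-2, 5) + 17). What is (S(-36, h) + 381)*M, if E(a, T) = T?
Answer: -110514/19 + 678*sqrt(22)/19 ≈ -5649.2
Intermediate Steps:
h = sqrt(22) (h = sqrt(5 + 17) = sqrt(22) ≈ 4.6904)
S(u, U) = -3*U - 3*u (S(u, U) = -3*(u + U) = -3*(U + u) = -3*U - 3*u)
M = -226/19 (M = 904/(-76) = 904*(-1/76) = -226/19 ≈ -11.895)
(S(-36, h) + 381)*M = ((-3*sqrt(22) - 3*(-36)) + 381)*(-226/19) = ((-3*sqrt(22) + 108) + 381)*(-226/19) = ((108 - 3*sqrt(22)) + 381)*(-226/19) = (489 - 3*sqrt(22))*(-226/19) = -110514/19 + 678*sqrt(22)/19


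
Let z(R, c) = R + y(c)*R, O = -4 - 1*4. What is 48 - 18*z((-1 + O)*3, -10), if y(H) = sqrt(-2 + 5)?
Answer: 534 + 486*sqrt(3) ≈ 1375.8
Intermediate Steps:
y(H) = sqrt(3)
O = -8 (O = -4 - 4 = -8)
z(R, c) = R + R*sqrt(3) (z(R, c) = R + sqrt(3)*R = R + R*sqrt(3))
48 - 18*z((-1 + O)*3, -10) = 48 - 18*(-1 - 8)*3*(1 + sqrt(3)) = 48 - 18*(-9*3)*(1 + sqrt(3)) = 48 - (-486)*(1 + sqrt(3)) = 48 - 18*(-27 - 27*sqrt(3)) = 48 + (486 + 486*sqrt(3)) = 534 + 486*sqrt(3)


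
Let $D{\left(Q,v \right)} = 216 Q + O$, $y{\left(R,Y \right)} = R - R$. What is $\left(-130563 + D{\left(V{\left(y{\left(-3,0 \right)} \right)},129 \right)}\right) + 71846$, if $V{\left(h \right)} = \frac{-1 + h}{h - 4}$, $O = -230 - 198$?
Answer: $-59091$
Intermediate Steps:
$O = -428$
$y{\left(R,Y \right)} = 0$
$V{\left(h \right)} = \frac{-1 + h}{-4 + h}$
$D{\left(Q,v \right)} = -428 + 216 Q$ ($D{\left(Q,v \right)} = 216 Q - 428 = -428 + 216 Q$)
$\left(-130563 + D{\left(V{\left(y{\left(-3,0 \right)} \right)},129 \right)}\right) + 71846 = \left(-130563 - \left(428 - 216 \frac{-1 + 0}{-4 + 0}\right)\right) + 71846 = \left(-130563 - \left(428 - 216 \frac{1}{-4} \left(-1\right)\right)\right) + 71846 = \left(-130563 - \left(428 - 216 \left(\left(- \frac{1}{4}\right) \left(-1\right)\right)\right)\right) + 71846 = \left(-130563 + \left(-428 + 216 \cdot \frac{1}{4}\right)\right) + 71846 = \left(-130563 + \left(-428 + 54\right)\right) + 71846 = \left(-130563 - 374\right) + 71846 = -130937 + 71846 = -59091$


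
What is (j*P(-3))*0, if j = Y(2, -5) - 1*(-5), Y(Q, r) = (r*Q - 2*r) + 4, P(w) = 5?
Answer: 0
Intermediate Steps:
Y(Q, r) = 4 - 2*r + Q*r (Y(Q, r) = (Q*r - 2*r) + 4 = (-2*r + Q*r) + 4 = 4 - 2*r + Q*r)
j = 9 (j = (4 - 2*(-5) + 2*(-5)) - 1*(-5) = (4 + 10 - 10) + 5 = 4 + 5 = 9)
(j*P(-3))*0 = (9*5)*0 = 45*0 = 0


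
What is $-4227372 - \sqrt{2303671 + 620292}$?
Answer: $-4227372 - \sqrt{2923963} \approx -4.2291 \cdot 10^{6}$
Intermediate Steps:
$-4227372 - \sqrt{2303671 + 620292} = -4227372 - \sqrt{2923963}$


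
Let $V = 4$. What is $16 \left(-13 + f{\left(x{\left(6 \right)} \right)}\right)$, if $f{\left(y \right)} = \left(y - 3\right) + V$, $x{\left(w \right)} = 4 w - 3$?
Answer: $144$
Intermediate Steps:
$x{\left(w \right)} = -3 + 4 w$
$f{\left(y \right)} = 1 + y$ ($f{\left(y \right)} = \left(y - 3\right) + 4 = \left(-3 + y\right) + 4 = 1 + y$)
$16 \left(-13 + f{\left(x{\left(6 \right)} \right)}\right) = 16 \left(-13 + \left(1 + \left(-3 + 4 \cdot 6\right)\right)\right) = 16 \left(-13 + \left(1 + \left(-3 + 24\right)\right)\right) = 16 \left(-13 + \left(1 + 21\right)\right) = 16 \left(-13 + 22\right) = 16 \cdot 9 = 144$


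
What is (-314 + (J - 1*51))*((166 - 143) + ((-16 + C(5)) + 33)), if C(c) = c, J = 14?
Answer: -15795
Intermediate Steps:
(-314 + (J - 1*51))*((166 - 143) + ((-16 + C(5)) + 33)) = (-314 + (14 - 1*51))*((166 - 143) + ((-16 + 5) + 33)) = (-314 + (14 - 51))*(23 + (-11 + 33)) = (-314 - 37)*(23 + 22) = -351*45 = -15795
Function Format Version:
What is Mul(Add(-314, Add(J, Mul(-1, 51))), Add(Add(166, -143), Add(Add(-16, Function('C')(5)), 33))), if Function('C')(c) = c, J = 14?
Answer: -15795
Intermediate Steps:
Mul(Add(-314, Add(J, Mul(-1, 51))), Add(Add(166, -143), Add(Add(-16, Function('C')(5)), 33))) = Mul(Add(-314, Add(14, Mul(-1, 51))), Add(Add(166, -143), Add(Add(-16, 5), 33))) = Mul(Add(-314, Add(14, -51)), Add(23, Add(-11, 33))) = Mul(Add(-314, -37), Add(23, 22)) = Mul(-351, 45) = -15795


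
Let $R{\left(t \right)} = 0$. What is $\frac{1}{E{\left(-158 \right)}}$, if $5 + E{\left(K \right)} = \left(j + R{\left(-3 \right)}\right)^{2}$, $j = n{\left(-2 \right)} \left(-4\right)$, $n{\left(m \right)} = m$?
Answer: $\frac{1}{59} \approx 0.016949$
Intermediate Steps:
$j = 8$ ($j = \left(-2\right) \left(-4\right) = 8$)
$E{\left(K \right)} = 59$ ($E{\left(K \right)} = -5 + \left(8 + 0\right)^{2} = -5 + 8^{2} = -5 + 64 = 59$)
$\frac{1}{E{\left(-158 \right)}} = \frac{1}{59}$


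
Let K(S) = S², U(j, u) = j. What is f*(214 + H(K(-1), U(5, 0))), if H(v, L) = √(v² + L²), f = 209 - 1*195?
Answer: 2996 + 14*√26 ≈ 3067.4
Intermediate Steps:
f = 14 (f = 209 - 195 = 14)
H(v, L) = √(L² + v²)
f*(214 + H(K(-1), U(5, 0))) = 14*(214 + √(5² + ((-1)²)²)) = 14*(214 + √(25 + 1²)) = 14*(214 + √(25 + 1)) = 14*(214 + √26) = 2996 + 14*√26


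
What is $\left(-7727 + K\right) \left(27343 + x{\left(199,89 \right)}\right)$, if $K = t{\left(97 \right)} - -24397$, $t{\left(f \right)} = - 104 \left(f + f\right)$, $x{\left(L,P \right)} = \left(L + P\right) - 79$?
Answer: $-96597312$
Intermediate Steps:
$x{\left(L,P \right)} = -79 + L + P$
$t{\left(f \right)} = - 208 f$ ($t{\left(f \right)} = - 104 \cdot 2 f = - 208 f$)
$K = 4221$ ($K = \left(-208\right) 97 - -24397 = -20176 + 24397 = 4221$)
$\left(-7727 + K\right) \left(27343 + x{\left(199,89 \right)}\right) = \left(-7727 + 4221\right) \left(27343 + \left(-79 + 199 + 89\right)\right) = - 3506 \left(27343 + 209\right) = \left(-3506\right) 27552 = -96597312$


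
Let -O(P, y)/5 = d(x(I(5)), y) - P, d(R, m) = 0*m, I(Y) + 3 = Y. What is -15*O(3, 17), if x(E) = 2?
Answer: -225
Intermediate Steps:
I(Y) = -3 + Y
d(R, m) = 0
O(P, y) = 5*P (O(P, y) = -5*(0 - P) = -(-5)*P = 5*P)
-15*O(3, 17) = -75*3 = -15*15 = -225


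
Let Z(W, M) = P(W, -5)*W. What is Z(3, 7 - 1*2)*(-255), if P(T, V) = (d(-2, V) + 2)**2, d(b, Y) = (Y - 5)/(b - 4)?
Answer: -10285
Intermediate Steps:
d(b, Y) = (-5 + Y)/(-4 + b)
P(T, V) = (17/6 - V/6)**2 (P(T, V) = ((-5 + V)/(-4 - 2) + 2)**2 = ((-5 + V)/(-6) + 2)**2 = (-(-5 + V)/6 + 2)**2 = ((5/6 - V/6) + 2)**2 = (17/6 - V/6)**2)
Z(W, M) = 121*W/9 (Z(W, M) = ((-17 - 5)**2/36)*W = ((1/36)*(-22)**2)*W = ((1/36)*484)*W = 121*W/9)
Z(3, 7 - 1*2)*(-255) = ((121/9)*3)*(-255) = (121/3)*(-255) = -10285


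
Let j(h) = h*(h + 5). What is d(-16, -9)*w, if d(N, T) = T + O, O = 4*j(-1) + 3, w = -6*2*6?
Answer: 1584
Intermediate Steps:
j(h) = h*(5 + h)
w = -72 (w = -12*6 = -72)
O = -13 (O = 4*(-(5 - 1)) + 3 = 4*(-1*4) + 3 = 4*(-4) + 3 = -16 + 3 = -13)
d(N, T) = -13 + T (d(N, T) = T - 13 = -13 + T)
d(-16, -9)*w = (-13 - 9)*(-72) = -22*(-72) = 1584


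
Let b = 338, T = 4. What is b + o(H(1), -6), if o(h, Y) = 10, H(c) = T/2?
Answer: 348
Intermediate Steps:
H(c) = 2 (H(c) = 4/2 = 4*(1/2) = 2)
b + o(H(1), -6) = 338 + 10 = 348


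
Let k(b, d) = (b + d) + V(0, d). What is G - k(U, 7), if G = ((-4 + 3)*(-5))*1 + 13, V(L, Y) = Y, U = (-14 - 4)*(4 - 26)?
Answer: -392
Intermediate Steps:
U = 396 (U = -18*(-22) = 396)
k(b, d) = b + 2*d (k(b, d) = (b + d) + d = b + 2*d)
G = 18 (G = -1*(-5)*1 + 13 = 5*1 + 13 = 5 + 13 = 18)
G - k(U, 7) = 18 - (396 + 2*7) = 18 - (396 + 14) = 18 - 1*410 = 18 - 410 = -392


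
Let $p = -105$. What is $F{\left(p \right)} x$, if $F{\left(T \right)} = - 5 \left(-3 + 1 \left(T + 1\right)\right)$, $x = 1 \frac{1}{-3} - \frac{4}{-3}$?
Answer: $535$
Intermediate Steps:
$x = 1$ ($x = 1 \left(- \frac{1}{3}\right) - - \frac{4}{3} = - \frac{1}{3} + \frac{4}{3} = 1$)
$F{\left(T \right)} = 10 - 5 T$ ($F{\left(T \right)} = - 5 \left(-3 + 1 \left(1 + T\right)\right) = - 5 \left(-3 + \left(1 + T\right)\right) = - 5 \left(-2 + T\right) = 10 - 5 T$)
$F{\left(p \right)} x = \left(10 - -525\right) 1 = \left(10 + 525\right) 1 = 535 \cdot 1 = 535$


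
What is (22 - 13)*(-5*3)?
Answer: -135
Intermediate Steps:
(22 - 13)*(-5*3) = 9*(-15) = -135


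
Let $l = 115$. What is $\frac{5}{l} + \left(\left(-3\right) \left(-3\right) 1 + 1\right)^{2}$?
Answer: $\frac{2301}{23} \approx 100.04$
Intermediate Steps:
$\frac{5}{l} + \left(\left(-3\right) \left(-3\right) 1 + 1\right)^{2} = \frac{5}{115} + \left(\left(-3\right) \left(-3\right) 1 + 1\right)^{2} = 5 \cdot \frac{1}{115} + \left(9 \cdot 1 + 1\right)^{2} = \frac{1}{23} + \left(9 + 1\right)^{2} = \frac{1}{23} + 10^{2} = \frac{1}{23} + 100 = \frac{2301}{23}$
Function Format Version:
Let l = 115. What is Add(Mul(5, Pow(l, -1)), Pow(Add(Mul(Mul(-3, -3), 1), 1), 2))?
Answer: Rational(2301, 23) ≈ 100.04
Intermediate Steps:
Add(Mul(5, Pow(l, -1)), Pow(Add(Mul(Mul(-3, -3), 1), 1), 2)) = Add(Mul(5, Pow(115, -1)), Pow(Add(Mul(Mul(-3, -3), 1), 1), 2)) = Add(Mul(5, Rational(1, 115)), Pow(Add(Mul(9, 1), 1), 2)) = Add(Rational(1, 23), Pow(Add(9, 1), 2)) = Add(Rational(1, 23), Pow(10, 2)) = Add(Rational(1, 23), 100) = Rational(2301, 23)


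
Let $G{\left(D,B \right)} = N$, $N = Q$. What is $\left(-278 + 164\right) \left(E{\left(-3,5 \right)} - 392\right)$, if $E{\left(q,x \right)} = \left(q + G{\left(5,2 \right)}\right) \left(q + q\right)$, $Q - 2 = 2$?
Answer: $45372$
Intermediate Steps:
$Q = 4$ ($Q = 2 + 2 = 4$)
$N = 4$
$G{\left(D,B \right)} = 4$
$E{\left(q,x \right)} = 2 q \left(4 + q\right)$ ($E{\left(q,x \right)} = \left(q + 4\right) \left(q + q\right) = \left(4 + q\right) 2 q = 2 q \left(4 + q\right)$)
$\left(-278 + 164\right) \left(E{\left(-3,5 \right)} - 392\right) = \left(-278 + 164\right) \left(2 \left(-3\right) \left(4 - 3\right) - 392\right) = - 114 \left(2 \left(-3\right) 1 - 392\right) = - 114 \left(-6 - 392\right) = \left(-114\right) \left(-398\right) = 45372$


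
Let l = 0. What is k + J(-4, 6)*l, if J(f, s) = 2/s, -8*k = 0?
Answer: 0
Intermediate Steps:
k = 0 (k = -⅛*0 = 0)
k + J(-4, 6)*l = 0 + (2/6)*0 = 0 + (2*(⅙))*0 = 0 + (⅓)*0 = 0 + 0 = 0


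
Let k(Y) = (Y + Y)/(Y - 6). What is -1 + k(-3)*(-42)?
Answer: -29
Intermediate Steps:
k(Y) = 2*Y/(-6 + Y) (k(Y) = (2*Y)/(-6 + Y) = 2*Y/(-6 + Y))
-1 + k(-3)*(-42) = -1 + (2*(-3)/(-6 - 3))*(-42) = -1 + (2*(-3)/(-9))*(-42) = -1 + (2*(-3)*(-⅑))*(-42) = -1 + (⅔)*(-42) = -1 - 28 = -29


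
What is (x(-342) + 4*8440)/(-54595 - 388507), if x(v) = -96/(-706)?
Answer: -5958664/78207503 ≈ -0.076190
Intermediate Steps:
x(v) = 48/353 (x(v) = -96*(-1/706) = 48/353)
(x(-342) + 4*8440)/(-54595 - 388507) = (48/353 + 4*8440)/(-54595 - 388507) = (48/353 + 33760)/(-443102) = (11917328/353)*(-1/443102) = -5958664/78207503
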